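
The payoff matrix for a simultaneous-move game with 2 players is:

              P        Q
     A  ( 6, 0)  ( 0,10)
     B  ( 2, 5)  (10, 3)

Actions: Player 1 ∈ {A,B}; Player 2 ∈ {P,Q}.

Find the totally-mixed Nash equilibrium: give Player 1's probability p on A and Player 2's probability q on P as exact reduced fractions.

(p,q) = (1/6, 5/7)

P1 indiff ⇒ q·6+(1-q)·0 = q·2+(1-q)·10 ⇒ q(4) = (1-q)(10) ⇒ q = 5/7
P2 indiff ⇒ p·0+(1-p)·5 = p·10+(1-p)·3 ⇒ p(-10) = (1-p)(-2) ⇒ p = 1/6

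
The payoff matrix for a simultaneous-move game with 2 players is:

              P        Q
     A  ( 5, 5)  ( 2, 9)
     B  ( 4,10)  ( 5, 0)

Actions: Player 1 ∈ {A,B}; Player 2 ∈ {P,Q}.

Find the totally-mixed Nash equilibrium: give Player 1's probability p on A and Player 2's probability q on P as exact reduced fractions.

P1 indiff ⇒ q·5+(1-q)·2 = q·4+(1-q)·5 ⇒ q(1) = (1-q)(3) ⇒ q = 3/4
P2 indiff ⇒ p·5+(1-p)·10 = p·9+(1-p)·0 ⇒ p(-4) = (1-p)(-10) ⇒ p = 5/7

p=5/7, q=3/4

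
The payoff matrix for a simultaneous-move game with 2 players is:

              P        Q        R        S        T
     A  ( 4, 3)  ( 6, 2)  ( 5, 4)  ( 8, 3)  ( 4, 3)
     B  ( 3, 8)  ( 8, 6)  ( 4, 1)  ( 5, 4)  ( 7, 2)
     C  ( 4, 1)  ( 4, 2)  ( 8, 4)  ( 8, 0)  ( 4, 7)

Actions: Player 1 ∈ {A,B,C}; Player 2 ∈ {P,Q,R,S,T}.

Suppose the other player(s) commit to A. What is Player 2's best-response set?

u_2(P vs A) = 3
u_2(Q vs A) = 2
u_2(R vs A) = 4
u_2(S vs A) = 3
u_2(T vs A) = 3
max payoff 4 at {R}

P2 best: {R}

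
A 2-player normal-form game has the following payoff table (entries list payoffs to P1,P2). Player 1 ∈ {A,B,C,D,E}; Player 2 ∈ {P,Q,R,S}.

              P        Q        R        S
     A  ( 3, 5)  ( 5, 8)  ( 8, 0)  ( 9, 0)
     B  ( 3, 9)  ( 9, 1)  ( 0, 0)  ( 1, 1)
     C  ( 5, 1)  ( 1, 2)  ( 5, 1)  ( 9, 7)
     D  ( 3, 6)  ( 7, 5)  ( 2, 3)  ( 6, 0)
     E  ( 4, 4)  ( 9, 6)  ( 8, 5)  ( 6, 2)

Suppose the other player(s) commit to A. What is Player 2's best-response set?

u_2(P vs A) = 5
u_2(Q vs A) = 8
u_2(R vs A) = 0
u_2(S vs A) = 0
max payoff 8 at {Q}

P2 best: {Q}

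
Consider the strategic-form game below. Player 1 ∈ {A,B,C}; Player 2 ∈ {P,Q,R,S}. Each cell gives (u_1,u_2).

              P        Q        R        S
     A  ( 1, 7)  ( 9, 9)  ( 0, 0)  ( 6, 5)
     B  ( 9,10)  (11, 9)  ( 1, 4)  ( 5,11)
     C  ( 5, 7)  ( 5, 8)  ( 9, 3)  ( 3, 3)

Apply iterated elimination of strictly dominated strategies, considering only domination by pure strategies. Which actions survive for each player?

Survivors P1:{A,B} P2:{P,Q,S}

P2 drop R (P beats it: A:7>0 B:10>4 C:7>3)
P1 drop C (B beats it: P:9>5 Q:11>5 S:5>3)
P1→{A,B} P2→{P,Q,S}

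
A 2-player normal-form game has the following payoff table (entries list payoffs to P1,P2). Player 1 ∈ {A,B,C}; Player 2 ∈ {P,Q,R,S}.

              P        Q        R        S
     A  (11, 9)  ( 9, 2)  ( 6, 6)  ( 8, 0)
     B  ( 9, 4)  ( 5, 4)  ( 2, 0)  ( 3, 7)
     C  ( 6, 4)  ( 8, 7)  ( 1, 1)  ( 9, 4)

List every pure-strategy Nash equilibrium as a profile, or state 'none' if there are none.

(A,P): NE
(A,Q): not NE [P2→P gives 9>2]
(A,R): not NE [P2→P gives 9>6]
(A,S): not NE [P1→C gives 9>8; P2→P gives 9>0]
(B,P): not NE [P1→A gives 11>9; P2→S gives 7>4]
(B,Q): not NE [P1→A gives 9>5; P2→S gives 7>4]
(B,R): not NE [P1→A gives 6>2; P2→S gives 7>0]
(B,S): not NE [P1→C gives 9>3]
(C,P): not NE [P1→A gives 11>6; P2→Q gives 7>4]
(C,Q): not NE [P1→A gives 9>8]
(C,R): not NE [P1→A gives 6>1; P2→Q gives 7>1]
(C,S): not NE [P2→Q gives 7>4]

Nash profiles: (A,P)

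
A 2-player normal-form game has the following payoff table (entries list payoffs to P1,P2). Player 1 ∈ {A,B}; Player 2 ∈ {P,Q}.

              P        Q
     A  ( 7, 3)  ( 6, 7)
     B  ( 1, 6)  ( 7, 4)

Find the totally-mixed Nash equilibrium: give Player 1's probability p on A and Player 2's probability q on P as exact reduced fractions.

P1 mixes 1/3 on A; P2 mixes 1/7 on P

P1 indiff ⇒ q·7+(1-q)·6 = q·1+(1-q)·7 ⇒ q(6) = (1-q)(1) ⇒ q = 1/7
P2 indiff ⇒ p·3+(1-p)·6 = p·7+(1-p)·4 ⇒ p(-4) = (1-p)(-2) ⇒ p = 1/3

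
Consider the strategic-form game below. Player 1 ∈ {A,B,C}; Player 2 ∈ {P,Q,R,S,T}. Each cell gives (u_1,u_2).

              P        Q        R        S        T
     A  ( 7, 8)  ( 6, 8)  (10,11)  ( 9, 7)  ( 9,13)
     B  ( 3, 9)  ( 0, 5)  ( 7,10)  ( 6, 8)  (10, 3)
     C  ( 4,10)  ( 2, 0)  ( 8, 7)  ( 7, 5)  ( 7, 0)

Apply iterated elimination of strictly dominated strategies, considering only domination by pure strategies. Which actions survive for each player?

P1 drop C (A beats it: P:7>4 Q:6>2 R:10>8 S:9>7 T:9>7)
P2 drop P (R beats it: A:11>8 B:10>9)
P2 drop Q (R beats it: A:11>8 B:10>5)
P2 drop S (R beats it: A:11>7 B:10>8)
P1→{A,B} P2→{R,T}

IESDS → P1:{A,B} P2:{R,T}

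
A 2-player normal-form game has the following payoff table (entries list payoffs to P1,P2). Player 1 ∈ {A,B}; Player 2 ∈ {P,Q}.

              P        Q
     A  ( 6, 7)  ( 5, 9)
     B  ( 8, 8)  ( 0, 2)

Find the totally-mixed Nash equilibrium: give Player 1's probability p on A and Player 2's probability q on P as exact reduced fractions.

P1 mixes 3/4 on A; P2 mixes 5/7 on P

P1 indiff ⇒ q·6+(1-q)·5 = q·8+(1-q)·0 ⇒ q(-2) = (1-q)(-5) ⇒ q = 5/7
P2 indiff ⇒ p·7+(1-p)·8 = p·9+(1-p)·2 ⇒ p(-2) = (1-p)(-6) ⇒ p = 3/4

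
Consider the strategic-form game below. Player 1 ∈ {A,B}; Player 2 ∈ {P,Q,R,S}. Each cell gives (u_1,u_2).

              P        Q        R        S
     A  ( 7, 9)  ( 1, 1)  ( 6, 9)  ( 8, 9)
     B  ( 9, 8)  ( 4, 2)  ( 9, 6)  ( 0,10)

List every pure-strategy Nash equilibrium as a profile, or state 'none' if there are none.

(A,P): not NE [P1→B gives 9>7]
(A,Q): not NE [P1→B gives 4>1; P2→S gives 9>1]
(A,R): not NE [P1→B gives 9>6]
(A,S): NE
(B,P): not NE [P2→S gives 10>8]
(B,Q): not NE [P2→S gives 10>2]
(B,R): not NE [P2→S gives 10>6]
(B,S): not NE [P1→A gives 8>0]

PSNE = {(A,S)}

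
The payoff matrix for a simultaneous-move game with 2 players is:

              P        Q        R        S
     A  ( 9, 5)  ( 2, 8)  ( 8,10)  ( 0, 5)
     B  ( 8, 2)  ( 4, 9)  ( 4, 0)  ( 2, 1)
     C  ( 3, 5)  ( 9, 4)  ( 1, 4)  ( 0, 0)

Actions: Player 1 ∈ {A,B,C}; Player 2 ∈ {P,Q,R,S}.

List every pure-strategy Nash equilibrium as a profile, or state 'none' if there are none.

(A,P): not NE [P2→R gives 10>5]
(A,Q): not NE [P1→C gives 9>2; P2→R gives 10>8]
(A,R): NE
(A,S): not NE [P1→B gives 2>0; P2→R gives 10>5]
(B,P): not NE [P1→A gives 9>8; P2→Q gives 9>2]
(B,Q): not NE [P1→C gives 9>4]
(B,R): not NE [P1→A gives 8>4; P2→Q gives 9>0]
(B,S): not NE [P2→Q gives 9>1]
(C,P): not NE [P1→A gives 9>3]
(C,Q): not NE [P2→P gives 5>4]
(C,R): not NE [P1→A gives 8>1; P2→P gives 5>4]
(C,S): not NE [P1→B gives 2>0; P2→P gives 5>0]

PSNE = {(A,R)}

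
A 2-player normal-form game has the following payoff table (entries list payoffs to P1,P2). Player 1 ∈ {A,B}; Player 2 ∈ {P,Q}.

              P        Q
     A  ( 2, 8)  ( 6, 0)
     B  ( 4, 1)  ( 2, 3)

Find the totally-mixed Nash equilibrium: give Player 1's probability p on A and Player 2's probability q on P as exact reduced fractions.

P1 indiff ⇒ q·2+(1-q)·6 = q·4+(1-q)·2 ⇒ q(-2) = (1-q)(-4) ⇒ q = 2/3
P2 indiff ⇒ p·8+(1-p)·1 = p·0+(1-p)·3 ⇒ p(8) = (1-p)(2) ⇒ p = 1/5

P1 mixes 1/5 on A; P2 mixes 2/3 on P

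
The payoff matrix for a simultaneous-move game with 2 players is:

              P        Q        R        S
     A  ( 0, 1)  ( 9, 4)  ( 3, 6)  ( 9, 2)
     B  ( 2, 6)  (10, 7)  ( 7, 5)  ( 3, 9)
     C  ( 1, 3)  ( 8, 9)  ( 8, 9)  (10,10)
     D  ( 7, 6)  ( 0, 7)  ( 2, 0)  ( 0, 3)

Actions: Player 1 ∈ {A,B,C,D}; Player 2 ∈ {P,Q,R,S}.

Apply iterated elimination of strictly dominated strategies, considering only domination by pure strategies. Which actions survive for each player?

P2 drop P (Q beats it: A:4>1 B:7>6 C:9>3 D:7>6)
P1 drop D (A beats it: Q:9>0 R:3>2 S:9>0)
P1→{A,B,C} P2→{Q,R,S}

IESDS → P1:{A,B,C} P2:{Q,R,S}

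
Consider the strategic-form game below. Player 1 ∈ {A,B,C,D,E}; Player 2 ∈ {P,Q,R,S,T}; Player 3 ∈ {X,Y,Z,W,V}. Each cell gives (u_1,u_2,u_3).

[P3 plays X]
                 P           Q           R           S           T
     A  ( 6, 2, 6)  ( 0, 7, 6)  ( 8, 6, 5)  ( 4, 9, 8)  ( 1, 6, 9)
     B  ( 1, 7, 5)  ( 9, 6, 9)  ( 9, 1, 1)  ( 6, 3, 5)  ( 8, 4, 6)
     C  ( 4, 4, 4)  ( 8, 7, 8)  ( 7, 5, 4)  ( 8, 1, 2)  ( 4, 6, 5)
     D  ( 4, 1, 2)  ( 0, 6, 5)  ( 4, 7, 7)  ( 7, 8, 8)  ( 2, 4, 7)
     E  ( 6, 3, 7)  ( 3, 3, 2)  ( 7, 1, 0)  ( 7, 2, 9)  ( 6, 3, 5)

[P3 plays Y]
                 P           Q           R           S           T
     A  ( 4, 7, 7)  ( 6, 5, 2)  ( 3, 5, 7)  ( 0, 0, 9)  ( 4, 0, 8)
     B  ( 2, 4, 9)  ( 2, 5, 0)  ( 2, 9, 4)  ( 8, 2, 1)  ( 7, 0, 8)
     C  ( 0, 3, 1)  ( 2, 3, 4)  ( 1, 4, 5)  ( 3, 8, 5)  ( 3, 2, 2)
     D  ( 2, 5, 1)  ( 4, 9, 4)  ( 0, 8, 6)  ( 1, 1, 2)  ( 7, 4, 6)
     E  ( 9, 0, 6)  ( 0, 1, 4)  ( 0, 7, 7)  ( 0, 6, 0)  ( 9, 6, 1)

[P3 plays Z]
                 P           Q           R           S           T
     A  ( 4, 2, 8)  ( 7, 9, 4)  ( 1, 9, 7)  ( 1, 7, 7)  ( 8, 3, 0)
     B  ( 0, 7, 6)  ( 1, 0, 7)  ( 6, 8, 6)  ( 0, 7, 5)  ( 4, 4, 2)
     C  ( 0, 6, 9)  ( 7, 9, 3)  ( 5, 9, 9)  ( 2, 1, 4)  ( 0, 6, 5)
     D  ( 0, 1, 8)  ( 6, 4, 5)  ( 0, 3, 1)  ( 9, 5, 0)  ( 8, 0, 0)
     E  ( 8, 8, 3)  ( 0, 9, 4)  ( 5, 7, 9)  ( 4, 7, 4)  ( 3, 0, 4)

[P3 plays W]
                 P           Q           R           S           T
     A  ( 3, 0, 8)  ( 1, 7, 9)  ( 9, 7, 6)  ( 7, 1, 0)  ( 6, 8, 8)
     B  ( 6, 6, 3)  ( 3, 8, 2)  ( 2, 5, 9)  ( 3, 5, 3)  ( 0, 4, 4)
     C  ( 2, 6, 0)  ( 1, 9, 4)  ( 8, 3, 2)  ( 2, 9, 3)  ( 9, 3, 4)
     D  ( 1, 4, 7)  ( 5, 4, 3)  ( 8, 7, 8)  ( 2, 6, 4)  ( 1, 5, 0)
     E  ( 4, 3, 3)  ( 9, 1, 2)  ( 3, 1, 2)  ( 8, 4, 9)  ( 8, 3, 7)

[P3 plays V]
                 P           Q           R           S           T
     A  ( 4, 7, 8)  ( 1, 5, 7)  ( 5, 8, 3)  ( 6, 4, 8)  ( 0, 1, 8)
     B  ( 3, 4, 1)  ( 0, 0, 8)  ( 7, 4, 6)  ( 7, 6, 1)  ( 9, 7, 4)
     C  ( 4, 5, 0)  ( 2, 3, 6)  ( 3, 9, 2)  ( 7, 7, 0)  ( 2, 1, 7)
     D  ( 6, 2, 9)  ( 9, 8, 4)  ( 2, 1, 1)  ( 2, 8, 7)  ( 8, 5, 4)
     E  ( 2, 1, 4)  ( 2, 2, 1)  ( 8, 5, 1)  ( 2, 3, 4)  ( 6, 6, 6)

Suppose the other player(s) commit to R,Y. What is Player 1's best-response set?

BR_1 = {A}

u_1(A vs R,Y) = 3
u_1(B vs R,Y) = 2
u_1(C vs R,Y) = 1
u_1(D vs R,Y) = 0
u_1(E vs R,Y) = 0
max payoff 3 at {A}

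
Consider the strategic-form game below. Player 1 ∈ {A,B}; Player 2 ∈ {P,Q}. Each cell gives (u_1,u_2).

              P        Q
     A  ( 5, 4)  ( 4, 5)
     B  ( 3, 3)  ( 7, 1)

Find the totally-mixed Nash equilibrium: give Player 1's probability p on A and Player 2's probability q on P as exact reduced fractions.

p=2/3, q=3/5

P1 indiff ⇒ q·5+(1-q)·4 = q·3+(1-q)·7 ⇒ q(2) = (1-q)(3) ⇒ q = 3/5
P2 indiff ⇒ p·4+(1-p)·3 = p·5+(1-p)·1 ⇒ p(-1) = (1-p)(-2) ⇒ p = 2/3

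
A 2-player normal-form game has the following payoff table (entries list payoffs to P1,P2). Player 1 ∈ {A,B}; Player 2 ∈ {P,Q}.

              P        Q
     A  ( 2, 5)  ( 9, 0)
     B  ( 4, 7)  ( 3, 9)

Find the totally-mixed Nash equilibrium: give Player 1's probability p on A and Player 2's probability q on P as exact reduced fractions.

P1 indiff ⇒ q·2+(1-q)·9 = q·4+(1-q)·3 ⇒ q(-2) = (1-q)(-6) ⇒ q = 3/4
P2 indiff ⇒ p·5+(1-p)·7 = p·0+(1-p)·9 ⇒ p(5) = (1-p)(2) ⇒ p = 2/7

p=2/7, q=3/4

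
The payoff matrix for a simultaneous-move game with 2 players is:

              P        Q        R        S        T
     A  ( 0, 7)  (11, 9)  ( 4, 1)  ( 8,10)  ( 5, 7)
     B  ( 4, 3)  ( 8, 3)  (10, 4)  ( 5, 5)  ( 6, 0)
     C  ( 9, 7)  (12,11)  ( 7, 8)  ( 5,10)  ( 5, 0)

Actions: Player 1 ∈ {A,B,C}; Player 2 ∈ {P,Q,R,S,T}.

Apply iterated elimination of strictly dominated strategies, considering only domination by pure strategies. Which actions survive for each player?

Survivors P1:{A,C} P2:{Q,S}

P2 drop P (S beats it: A:10>7 B:5>3 C:10>7)
P2 drop R (S beats it: A:10>1 B:5>4 C:10>8)
P2 drop T (Q beats it: A:9>7 B:3>0 C:11>0)
P1 drop B (A beats it: Q:11>8 S:8>5)
P1→{A,C} P2→{Q,S}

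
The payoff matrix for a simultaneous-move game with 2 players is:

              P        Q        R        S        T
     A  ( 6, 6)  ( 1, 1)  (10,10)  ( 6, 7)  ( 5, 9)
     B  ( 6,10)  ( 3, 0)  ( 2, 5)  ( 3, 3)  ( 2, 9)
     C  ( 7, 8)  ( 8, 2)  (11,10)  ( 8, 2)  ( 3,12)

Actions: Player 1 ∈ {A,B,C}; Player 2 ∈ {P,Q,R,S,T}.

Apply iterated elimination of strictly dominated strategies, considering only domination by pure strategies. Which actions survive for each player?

P1 drop B (C beats it: P:7>6 Q:8>3 R:11>2 S:8>3 T:3>2)
P2 drop P (R beats it: A:10>6 C:10>8)
P2 drop Q (R beats it: A:10>1 C:10>2)
P2 drop S (R beats it: A:10>7 C:10>2)
P1→{A,C} P2→{R,T}

Survivors P1:{A,C} P2:{R,T}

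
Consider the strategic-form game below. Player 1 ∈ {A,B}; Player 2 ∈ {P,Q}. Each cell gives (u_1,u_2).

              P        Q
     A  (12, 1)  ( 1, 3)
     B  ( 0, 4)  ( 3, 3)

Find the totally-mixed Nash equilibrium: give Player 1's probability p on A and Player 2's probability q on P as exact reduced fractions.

P1 indiff ⇒ q·12+(1-q)·1 = q·0+(1-q)·3 ⇒ q(12) = (1-q)(2) ⇒ q = 1/7
P2 indiff ⇒ p·1+(1-p)·4 = p·3+(1-p)·3 ⇒ p(-2) = (1-p)(-1) ⇒ p = 1/3

P1 mixes 1/3 on A; P2 mixes 1/7 on P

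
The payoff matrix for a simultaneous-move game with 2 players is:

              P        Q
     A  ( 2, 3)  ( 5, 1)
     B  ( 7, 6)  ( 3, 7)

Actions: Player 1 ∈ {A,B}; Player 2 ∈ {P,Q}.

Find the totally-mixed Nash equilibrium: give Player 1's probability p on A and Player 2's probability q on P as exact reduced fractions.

P1 mixes 1/3 on A; P2 mixes 2/7 on P

P1 indiff ⇒ q·2+(1-q)·5 = q·7+(1-q)·3 ⇒ q(-5) = (1-q)(-2) ⇒ q = 2/7
P2 indiff ⇒ p·3+(1-p)·6 = p·1+(1-p)·7 ⇒ p(2) = (1-p)(1) ⇒ p = 1/3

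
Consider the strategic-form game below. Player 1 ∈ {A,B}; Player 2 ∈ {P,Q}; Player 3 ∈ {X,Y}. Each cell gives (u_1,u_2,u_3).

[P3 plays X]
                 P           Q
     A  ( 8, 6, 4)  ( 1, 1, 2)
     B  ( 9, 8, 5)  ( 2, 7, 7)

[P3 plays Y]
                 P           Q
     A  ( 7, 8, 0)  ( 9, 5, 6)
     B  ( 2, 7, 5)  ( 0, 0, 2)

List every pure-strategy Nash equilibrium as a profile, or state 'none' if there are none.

NE set: (B,P,X)

(A,P,X): not NE [P1→B gives 9>8]
(A,P,Y): not NE [P3→X gives 4>0]
(A,Q,X): not NE [P1→B gives 2>1; P2→P gives 6>1; P3→Y gives 6>2]
(A,Q,Y): not NE [P2→P gives 8>5]
(B,P,X): NE
(B,P,Y): not NE [P1→A gives 7>2]
(B,Q,X): not NE [P2→P gives 8>7]
(B,Q,Y): not NE [P1→A gives 9>0; P2→P gives 7>0; P3→X gives 7>2]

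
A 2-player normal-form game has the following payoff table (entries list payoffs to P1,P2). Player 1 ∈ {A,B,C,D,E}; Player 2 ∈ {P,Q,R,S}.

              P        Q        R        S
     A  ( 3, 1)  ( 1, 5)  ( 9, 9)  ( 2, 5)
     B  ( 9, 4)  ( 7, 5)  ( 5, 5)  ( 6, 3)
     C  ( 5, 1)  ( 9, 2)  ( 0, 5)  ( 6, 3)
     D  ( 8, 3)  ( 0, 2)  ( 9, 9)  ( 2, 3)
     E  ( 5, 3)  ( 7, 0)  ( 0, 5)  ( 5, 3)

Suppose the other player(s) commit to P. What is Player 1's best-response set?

u_1(A vs P) = 3
u_1(B vs P) = 9
u_1(C vs P) = 5
u_1(D vs P) = 8
u_1(E vs P) = 5
max payoff 9 at {B}

argmax u_1 = {B}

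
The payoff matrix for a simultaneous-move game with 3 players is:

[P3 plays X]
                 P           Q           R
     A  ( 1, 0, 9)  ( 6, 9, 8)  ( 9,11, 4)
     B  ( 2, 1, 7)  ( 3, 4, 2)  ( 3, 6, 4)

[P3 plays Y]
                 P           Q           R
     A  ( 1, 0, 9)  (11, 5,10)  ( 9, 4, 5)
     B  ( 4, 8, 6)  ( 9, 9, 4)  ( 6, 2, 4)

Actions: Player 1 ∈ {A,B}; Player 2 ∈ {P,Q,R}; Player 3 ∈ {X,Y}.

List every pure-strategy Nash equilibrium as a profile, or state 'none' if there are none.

PSNE = {(A,Q,Y)}

(A,P,X): not NE [P1→B gives 2>1; P2→R gives 11>0]
(A,P,Y): not NE [P1→B gives 4>1; P2→Q gives 5>0]
(A,Q,X): not NE [P2→R gives 11>9; P3→Y gives 10>8]
(A,Q,Y): NE
(A,R,X): not NE [P3→Y gives 5>4]
(A,R,Y): not NE [P2→Q gives 5>4]
(B,P,X): not NE [P2→R gives 6>1]
(B,P,Y): not NE [P2→Q gives 9>8; P3→X gives 7>6]
(B,Q,X): not NE [P1→A gives 6>3; P2→R gives 6>4; P3→Y gives 4>2]
(B,Q,Y): not NE [P1→A gives 11>9]
(B,R,X): not NE [P1→A gives 9>3]
(B,R,Y): not NE [P1→A gives 9>6; P2→Q gives 9>2]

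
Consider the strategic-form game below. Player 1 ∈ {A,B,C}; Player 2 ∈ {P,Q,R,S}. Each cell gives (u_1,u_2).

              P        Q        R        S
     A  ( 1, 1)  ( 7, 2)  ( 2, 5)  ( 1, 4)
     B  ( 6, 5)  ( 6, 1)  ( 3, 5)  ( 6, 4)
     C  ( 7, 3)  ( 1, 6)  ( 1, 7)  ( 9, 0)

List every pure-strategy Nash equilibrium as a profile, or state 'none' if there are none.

NE set: (B,R)

(A,P): not NE [P1→C gives 7>1; P2→R gives 5>1]
(A,Q): not NE [P2→R gives 5>2]
(A,R): not NE [P1→B gives 3>2]
(A,S): not NE [P1→C gives 9>1; P2→R gives 5>4]
(B,P): not NE [P1→C gives 7>6]
(B,Q): not NE [P1→A gives 7>6; P2→R gives 5>1]
(B,R): NE
(B,S): not NE [P1→C gives 9>6; P2→R gives 5>4]
(C,P): not NE [P2→R gives 7>3]
(C,Q): not NE [P1→A gives 7>1; P2→R gives 7>6]
(C,R): not NE [P1→B gives 3>1]
(C,S): not NE [P2→R gives 7>0]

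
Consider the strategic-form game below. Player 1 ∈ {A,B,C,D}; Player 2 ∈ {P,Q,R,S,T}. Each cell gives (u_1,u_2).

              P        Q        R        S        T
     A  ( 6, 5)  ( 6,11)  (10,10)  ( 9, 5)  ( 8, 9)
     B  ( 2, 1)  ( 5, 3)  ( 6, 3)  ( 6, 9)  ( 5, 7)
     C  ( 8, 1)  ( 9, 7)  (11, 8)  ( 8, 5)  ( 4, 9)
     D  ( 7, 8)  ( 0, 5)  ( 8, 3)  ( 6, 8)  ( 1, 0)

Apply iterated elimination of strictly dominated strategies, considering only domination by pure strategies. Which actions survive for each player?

Remaining: P1:{A,C} P2:{Q,R,T}

P1 drop B (A beats it: P:6>2 Q:6>5 R:10>6 S:9>6 T:8>5)
P1 drop D (C beats it: P:8>7 Q:9>0 R:11>8 S:8>6 T:4>1)
P2 drop P (Q beats it: A:11>5 C:7>1)
P2 drop S (Q beats it: A:11>5 C:7>5)
P1→{A,C} P2→{Q,R,T}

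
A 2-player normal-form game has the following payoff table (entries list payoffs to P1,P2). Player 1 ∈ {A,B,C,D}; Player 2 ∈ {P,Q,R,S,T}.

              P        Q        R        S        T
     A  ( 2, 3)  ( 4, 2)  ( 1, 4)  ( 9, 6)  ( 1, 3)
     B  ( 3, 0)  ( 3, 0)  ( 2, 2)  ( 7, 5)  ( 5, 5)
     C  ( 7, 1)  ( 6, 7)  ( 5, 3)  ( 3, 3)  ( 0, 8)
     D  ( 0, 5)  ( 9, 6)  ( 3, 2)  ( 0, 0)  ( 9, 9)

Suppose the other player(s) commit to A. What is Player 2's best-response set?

BR_2 = {S}

u_2(P vs A) = 3
u_2(Q vs A) = 2
u_2(R vs A) = 4
u_2(S vs A) = 6
u_2(T vs A) = 3
max payoff 6 at {S}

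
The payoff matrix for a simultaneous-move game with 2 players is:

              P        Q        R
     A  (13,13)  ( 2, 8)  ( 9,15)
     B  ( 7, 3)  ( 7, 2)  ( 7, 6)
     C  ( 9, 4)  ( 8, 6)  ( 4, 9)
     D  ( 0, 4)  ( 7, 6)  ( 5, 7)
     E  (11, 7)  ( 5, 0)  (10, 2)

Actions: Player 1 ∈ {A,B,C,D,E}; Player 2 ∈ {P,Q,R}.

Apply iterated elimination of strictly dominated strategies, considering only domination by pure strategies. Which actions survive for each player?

P2 drop Q (R beats it: A:15>8 B:6>2 C:9>6 D:7>6 E:2>0)
P1 drop B (A beats it: P:13>7 R:9>7)
P1 drop C (A beats it: P:13>9 R:9>4)
P1 drop D (A beats it: P:13>0 R:9>5)
P1→{A,E} P2→{P,R}

Remaining: P1:{A,E} P2:{P,R}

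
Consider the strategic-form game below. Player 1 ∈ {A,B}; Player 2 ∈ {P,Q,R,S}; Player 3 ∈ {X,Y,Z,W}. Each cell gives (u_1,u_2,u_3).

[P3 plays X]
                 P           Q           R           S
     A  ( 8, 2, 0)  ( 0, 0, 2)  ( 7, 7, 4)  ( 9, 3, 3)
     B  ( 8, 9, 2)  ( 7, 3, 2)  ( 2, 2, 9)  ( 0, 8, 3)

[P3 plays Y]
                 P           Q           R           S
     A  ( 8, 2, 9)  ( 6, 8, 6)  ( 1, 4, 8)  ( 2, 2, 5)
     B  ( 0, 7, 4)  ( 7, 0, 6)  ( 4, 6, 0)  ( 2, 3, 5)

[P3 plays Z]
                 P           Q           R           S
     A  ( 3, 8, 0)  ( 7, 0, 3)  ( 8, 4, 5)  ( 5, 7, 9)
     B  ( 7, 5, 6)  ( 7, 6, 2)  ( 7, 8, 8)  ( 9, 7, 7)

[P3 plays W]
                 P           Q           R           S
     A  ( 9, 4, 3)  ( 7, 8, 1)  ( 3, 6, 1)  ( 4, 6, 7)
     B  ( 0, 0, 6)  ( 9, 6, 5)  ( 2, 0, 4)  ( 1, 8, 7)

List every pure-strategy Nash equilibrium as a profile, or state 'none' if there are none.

(A,P,X): not NE [P2→R gives 7>2; P3→Y gives 9>0]
(A,P,Y): not NE [P2→Q gives 8>2]
(A,P,Z): not NE [P1→B gives 7>3; P3→Y gives 9>0]
(A,P,W): not NE [P2→Q gives 8>4; P3→Y gives 9>3]
(A,Q,X): not NE [P1→B gives 7>0; P2→R gives 7>0; P3→Y gives 6>2]
(A,Q,Y): not NE [P1→B gives 7>6]
(A,Q,Z): not NE [P2→P gives 8>0; P3→Y gives 6>3]
(A,Q,W): not NE [P1→B gives 9>7; P3→Y gives 6>1]
(A,R,X): not NE [P3→Y gives 8>4]
(A,R,Y): not NE [P1→B gives 4>1; P2→Q gives 8>4]
(A,R,Z): not NE [P2→P gives 8>4; P3→Y gives 8>5]
(A,R,W): not NE [P2→Q gives 8>6; P3→Y gives 8>1]
(A,S,X): not NE [P2→R gives 7>3; P3→Z gives 9>3]
(A,S,Y): not NE [P2→Q gives 8>2; P3→Z gives 9>5]
(A,S,Z): not NE [P1→B gives 9>5; P2→P gives 8>7]
(A,S,W): not NE [P2→Q gives 8>6; P3→Z gives 9>7]
(B,P,X): not NE [P3→W gives 6>2]
(B,P,Y): not NE [P1→A gives 8>0; P3→W gives 6>4]
(B,P,Z): not NE [P2→R gives 8>5]
(B,P,W): not NE [P1→A gives 9>0; P2→S gives 8>0]
(B,Q,X): not NE [P2→P gives 9>3; P3→Y gives 6>2]
(B,Q,Y): not NE [P2→P gives 7>0]
(B,Q,Z): not NE [P2→R gives 8>6; P3→Y gives 6>2]
(B,Q,W): not NE [P2→S gives 8>6; P3→Y gives 6>5]
(B,R,X): not NE [P1→A gives 7>2; P2→P gives 9>2]
(B,R,Y): not NE [P2→P gives 7>6; P3→X gives 9>0]
(B,R,Z): not NE [P1→A gives 8>7; P3→X gives 9>8]
(B,R,W): not NE [P1→A gives 3>2; P2→S gives 8>0; P3→X gives 9>4]
(B,S,X): not NE [P1→A gives 9>0; P2→P gives 9>8; P3→W gives 7>3]
(B,S,Y): not NE [P2→P gives 7>3; P3→W gives 7>5]
(B,S,Z): not NE [P2→R gives 8>7]
(B,S,W): not NE [P1→A gives 4>1]

Equilibria: none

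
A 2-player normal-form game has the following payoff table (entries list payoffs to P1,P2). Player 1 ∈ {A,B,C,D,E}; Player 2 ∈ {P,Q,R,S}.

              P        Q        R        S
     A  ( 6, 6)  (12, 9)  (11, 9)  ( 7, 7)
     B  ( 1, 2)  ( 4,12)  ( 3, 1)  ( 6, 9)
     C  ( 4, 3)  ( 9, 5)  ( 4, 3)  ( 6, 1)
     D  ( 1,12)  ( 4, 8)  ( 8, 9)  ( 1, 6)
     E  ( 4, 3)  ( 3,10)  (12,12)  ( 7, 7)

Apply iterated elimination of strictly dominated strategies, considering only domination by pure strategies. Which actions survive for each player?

Remaining: P1:{A,E} P2:{Q,R}

P1 drop B (A beats it: P:6>1 Q:12>4 R:11>3 S:7>6)
P1 drop C (A beats it: P:6>4 Q:12>9 R:11>4 S:7>6)
P1 drop D (A beats it: P:6>1 Q:12>4 R:11>8 S:7>1)
P2 drop P (Q beats it: A:9>6 E:10>3)
P2 drop S (Q beats it: A:9>7 E:10>7)
P1→{A,E} P2→{Q,R}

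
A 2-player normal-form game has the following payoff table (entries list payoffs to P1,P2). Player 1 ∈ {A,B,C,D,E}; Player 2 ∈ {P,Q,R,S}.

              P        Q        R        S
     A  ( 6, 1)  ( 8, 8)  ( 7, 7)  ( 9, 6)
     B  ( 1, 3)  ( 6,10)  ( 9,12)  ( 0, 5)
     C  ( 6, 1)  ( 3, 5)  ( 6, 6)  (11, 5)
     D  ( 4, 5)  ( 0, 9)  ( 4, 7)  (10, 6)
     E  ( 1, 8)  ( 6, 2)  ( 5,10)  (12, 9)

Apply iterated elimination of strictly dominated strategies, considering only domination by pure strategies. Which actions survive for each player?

Remaining: P1:{A,B} P2:{Q,R}

P1 drop D (C beats it: P:6>4 Q:3>0 R:6>4 S:11>10)
P2 drop P (R beats it: A:7>1 B:12>3 C:6>1 E:10>8)
P2 drop S (R beats it: A:7>6 B:12>5 C:6>5 E:10>9)
P1 drop C (A beats it: Q:8>3 R:7>6)
P1 drop E (A beats it: Q:8>6 R:7>5)
P1→{A,B} P2→{Q,R}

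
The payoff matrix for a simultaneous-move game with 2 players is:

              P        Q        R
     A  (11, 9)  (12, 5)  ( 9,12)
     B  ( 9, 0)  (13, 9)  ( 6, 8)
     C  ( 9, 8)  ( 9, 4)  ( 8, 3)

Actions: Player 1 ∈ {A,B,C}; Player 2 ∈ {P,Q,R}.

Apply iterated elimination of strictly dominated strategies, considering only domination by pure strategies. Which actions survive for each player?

P1 drop C (A beats it: P:11>9 Q:12>9 R:9>8)
P2 drop P (R beats it: A:12>9 B:8>0)
P1→{A,B} P2→{Q,R}

Remaining: P1:{A,B} P2:{Q,R}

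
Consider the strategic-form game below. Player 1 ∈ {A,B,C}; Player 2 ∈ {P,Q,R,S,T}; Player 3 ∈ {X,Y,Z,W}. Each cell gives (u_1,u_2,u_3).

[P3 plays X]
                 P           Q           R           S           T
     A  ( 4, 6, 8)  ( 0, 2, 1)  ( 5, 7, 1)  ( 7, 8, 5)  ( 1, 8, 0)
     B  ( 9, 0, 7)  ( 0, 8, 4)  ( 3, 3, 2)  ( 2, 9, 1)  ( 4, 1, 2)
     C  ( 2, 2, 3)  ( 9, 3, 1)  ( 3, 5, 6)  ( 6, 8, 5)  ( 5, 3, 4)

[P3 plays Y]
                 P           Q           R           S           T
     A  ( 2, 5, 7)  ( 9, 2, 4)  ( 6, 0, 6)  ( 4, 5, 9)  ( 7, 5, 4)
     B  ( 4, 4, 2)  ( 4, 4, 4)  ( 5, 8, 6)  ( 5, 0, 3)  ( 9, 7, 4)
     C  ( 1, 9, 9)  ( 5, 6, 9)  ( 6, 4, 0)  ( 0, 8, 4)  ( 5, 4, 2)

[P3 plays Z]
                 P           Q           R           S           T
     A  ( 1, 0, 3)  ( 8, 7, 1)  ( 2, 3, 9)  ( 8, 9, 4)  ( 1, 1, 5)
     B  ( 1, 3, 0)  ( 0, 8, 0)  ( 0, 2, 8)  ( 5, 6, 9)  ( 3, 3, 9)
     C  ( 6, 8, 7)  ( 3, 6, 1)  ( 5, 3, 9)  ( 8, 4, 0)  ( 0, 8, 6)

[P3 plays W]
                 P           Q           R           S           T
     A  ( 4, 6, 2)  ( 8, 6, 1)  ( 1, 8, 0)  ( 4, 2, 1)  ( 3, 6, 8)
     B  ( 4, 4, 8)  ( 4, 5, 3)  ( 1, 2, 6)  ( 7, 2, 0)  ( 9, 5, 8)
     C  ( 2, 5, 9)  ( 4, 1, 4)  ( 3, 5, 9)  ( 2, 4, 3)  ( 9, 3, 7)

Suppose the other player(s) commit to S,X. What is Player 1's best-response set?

u_1(A vs S,X) = 7
u_1(B vs S,X) = 2
u_1(C vs S,X) = 6
max payoff 7 at {A}

BR_1 = {A}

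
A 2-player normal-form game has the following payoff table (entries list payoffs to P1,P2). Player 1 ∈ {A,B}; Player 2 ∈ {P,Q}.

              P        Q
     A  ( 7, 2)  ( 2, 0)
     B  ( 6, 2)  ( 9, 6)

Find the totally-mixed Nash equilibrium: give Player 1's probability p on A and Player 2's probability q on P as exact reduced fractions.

P1 indiff ⇒ q·7+(1-q)·2 = q·6+(1-q)·9 ⇒ q(1) = (1-q)(7) ⇒ q = 7/8
P2 indiff ⇒ p·2+(1-p)·2 = p·0+(1-p)·6 ⇒ p(2) = (1-p)(4) ⇒ p = 2/3

P1 mixes 2/3 on A; P2 mixes 7/8 on P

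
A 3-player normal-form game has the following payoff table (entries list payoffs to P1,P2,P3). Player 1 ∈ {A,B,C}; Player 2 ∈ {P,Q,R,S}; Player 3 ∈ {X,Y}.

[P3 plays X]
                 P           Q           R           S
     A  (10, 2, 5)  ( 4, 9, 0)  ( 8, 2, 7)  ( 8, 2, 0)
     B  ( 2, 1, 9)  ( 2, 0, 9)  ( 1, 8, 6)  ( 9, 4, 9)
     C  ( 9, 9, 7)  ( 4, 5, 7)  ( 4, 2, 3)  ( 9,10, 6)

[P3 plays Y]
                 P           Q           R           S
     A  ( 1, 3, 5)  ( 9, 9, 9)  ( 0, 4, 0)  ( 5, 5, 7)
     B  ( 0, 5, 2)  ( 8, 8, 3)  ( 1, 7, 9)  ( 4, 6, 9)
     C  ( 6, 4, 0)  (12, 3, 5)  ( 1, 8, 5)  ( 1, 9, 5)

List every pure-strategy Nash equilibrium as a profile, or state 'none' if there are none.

Nash profiles: (C,S,X)

(A,P,X): not NE [P2→Q gives 9>2]
(A,P,Y): not NE [P1→C gives 6>1; P2→Q gives 9>3]
(A,Q,X): not NE [P3→Y gives 9>0]
(A,Q,Y): not NE [P1→C gives 12>9]
(A,R,X): not NE [P2→Q gives 9>2]
(A,R,Y): not NE [P1→C gives 1>0; P2→Q gives 9>4; P3→X gives 7>0]
(A,S,X): not NE [P1→C gives 9>8; P2→Q gives 9>2; P3→Y gives 7>0]
(A,S,Y): not NE [P2→Q gives 9>5]
(B,P,X): not NE [P1→A gives 10>2; P2→R gives 8>1]
(B,P,Y): not NE [P1→C gives 6>0; P2→Q gives 8>5; P3→X gives 9>2]
(B,Q,X): not NE [P1→C gives 4>2; P2→R gives 8>0]
(B,Q,Y): not NE [P1→C gives 12>8; P3→X gives 9>3]
(B,R,X): not NE [P1→A gives 8>1; P3→Y gives 9>6]
(B,R,Y): not NE [P2→Q gives 8>7]
(B,S,X): not NE [P2→R gives 8>4]
(B,S,Y): not NE [P1→A gives 5>4; P2→Q gives 8>6]
(C,P,X): not NE [P1→A gives 10>9; P2→S gives 10>9]
(C,P,Y): not NE [P2→S gives 9>4; P3→X gives 7>0]
(C,Q,X): not NE [P2→S gives 10>5]
(C,Q,Y): not NE [P2→S gives 9>3; P3→X gives 7>5]
(C,R,X): not NE [P1→A gives 8>4; P2→S gives 10>2; P3→Y gives 5>3]
(C,R,Y): not NE [P2→S gives 9>8]
(C,S,X): NE
(C,S,Y): not NE [P1→A gives 5>1; P3→X gives 6>5]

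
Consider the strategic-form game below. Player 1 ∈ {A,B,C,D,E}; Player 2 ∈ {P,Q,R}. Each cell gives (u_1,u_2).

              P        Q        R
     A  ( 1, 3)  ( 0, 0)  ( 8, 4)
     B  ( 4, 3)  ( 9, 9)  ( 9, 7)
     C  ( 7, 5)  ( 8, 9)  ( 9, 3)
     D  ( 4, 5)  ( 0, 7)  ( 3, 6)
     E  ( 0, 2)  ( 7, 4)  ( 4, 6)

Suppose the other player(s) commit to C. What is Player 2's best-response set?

argmax u_2 = {Q}

u_2(P vs C) = 5
u_2(Q vs C) = 9
u_2(R vs C) = 3
max payoff 9 at {Q}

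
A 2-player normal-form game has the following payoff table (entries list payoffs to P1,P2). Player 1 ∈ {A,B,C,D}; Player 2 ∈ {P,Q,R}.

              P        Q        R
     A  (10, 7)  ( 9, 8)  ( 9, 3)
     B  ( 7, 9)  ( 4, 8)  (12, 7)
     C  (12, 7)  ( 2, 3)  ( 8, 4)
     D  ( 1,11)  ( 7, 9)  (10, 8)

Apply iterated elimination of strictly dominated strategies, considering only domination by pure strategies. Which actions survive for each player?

Survivors P1:{A,C} P2:{P,Q}

P2 drop R (P beats it: A:7>3 B:9>7 C:7>4 D:11>8)
P1 drop B (A beats it: P:10>7 Q:9>4)
P1 drop D (A beats it: P:10>1 Q:9>7)
P1→{A,C} P2→{P,Q}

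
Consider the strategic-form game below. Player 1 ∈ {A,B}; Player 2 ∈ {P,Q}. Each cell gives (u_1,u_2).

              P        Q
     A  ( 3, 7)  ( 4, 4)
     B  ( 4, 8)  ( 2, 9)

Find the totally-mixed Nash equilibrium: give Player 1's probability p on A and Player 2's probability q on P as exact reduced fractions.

P1 indiff ⇒ q·3+(1-q)·4 = q·4+(1-q)·2 ⇒ q(-1) = (1-q)(-2) ⇒ q = 2/3
P2 indiff ⇒ p·7+(1-p)·8 = p·4+(1-p)·9 ⇒ p(3) = (1-p)(1) ⇒ p = 1/4

(p,q) = (1/4, 2/3)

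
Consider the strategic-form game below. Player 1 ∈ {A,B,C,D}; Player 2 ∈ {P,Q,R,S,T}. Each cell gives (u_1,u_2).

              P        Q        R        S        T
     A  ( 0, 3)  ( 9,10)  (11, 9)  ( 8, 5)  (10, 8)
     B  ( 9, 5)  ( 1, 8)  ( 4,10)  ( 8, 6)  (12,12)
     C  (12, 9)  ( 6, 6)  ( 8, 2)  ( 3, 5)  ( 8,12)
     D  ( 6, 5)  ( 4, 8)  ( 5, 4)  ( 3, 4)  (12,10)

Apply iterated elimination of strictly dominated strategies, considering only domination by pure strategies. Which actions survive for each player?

P2 drop P (T beats it: A:8>3 B:12>5 C:12>9 D:10>5)
P1 drop C (A beats it: Q:9>6 R:11>8 S:8>3 T:10>8)
P2 drop S (Q beats it: A:10>5 B:8>6 D:8>4)
P1→{A,B,D} P2→{Q,R,T}

IESDS → P1:{A,B,D} P2:{Q,R,T}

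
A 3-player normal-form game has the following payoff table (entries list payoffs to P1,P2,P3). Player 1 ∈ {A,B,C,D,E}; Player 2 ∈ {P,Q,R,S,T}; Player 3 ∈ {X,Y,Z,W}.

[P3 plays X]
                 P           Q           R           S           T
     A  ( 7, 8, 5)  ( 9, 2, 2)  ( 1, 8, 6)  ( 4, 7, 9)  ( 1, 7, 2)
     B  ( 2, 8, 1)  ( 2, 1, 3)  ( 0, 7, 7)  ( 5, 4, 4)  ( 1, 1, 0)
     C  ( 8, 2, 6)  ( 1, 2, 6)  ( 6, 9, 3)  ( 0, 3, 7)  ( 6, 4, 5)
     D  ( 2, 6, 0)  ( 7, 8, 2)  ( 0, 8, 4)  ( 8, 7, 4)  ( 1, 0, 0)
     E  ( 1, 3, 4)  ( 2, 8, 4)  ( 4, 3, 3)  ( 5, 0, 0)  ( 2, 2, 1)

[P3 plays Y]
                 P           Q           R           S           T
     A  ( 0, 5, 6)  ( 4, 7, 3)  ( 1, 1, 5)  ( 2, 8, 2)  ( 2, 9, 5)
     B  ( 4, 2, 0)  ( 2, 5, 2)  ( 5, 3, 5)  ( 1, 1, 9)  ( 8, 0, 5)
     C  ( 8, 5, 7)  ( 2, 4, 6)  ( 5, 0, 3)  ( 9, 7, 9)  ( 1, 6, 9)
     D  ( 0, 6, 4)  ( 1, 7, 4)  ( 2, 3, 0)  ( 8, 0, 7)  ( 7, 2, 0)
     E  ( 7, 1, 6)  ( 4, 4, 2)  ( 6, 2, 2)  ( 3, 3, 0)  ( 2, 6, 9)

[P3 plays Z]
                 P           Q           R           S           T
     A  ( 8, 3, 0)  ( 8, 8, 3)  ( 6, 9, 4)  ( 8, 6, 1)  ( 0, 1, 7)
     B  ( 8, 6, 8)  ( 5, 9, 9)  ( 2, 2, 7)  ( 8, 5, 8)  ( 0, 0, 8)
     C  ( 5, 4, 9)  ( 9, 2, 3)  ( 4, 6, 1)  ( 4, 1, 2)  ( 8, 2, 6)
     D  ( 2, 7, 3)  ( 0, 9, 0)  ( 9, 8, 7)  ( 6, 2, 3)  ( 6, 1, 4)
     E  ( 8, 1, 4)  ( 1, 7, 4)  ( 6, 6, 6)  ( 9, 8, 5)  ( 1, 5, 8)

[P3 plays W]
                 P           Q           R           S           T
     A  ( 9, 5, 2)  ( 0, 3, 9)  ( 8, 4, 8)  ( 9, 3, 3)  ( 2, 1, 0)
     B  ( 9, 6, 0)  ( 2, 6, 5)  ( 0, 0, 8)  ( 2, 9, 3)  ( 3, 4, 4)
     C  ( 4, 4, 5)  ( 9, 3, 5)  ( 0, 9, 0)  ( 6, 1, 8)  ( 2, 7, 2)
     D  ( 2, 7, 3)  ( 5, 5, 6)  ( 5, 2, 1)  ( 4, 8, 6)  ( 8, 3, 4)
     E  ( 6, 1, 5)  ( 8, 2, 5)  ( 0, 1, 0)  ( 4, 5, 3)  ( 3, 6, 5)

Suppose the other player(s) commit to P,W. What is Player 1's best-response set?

argmax u_1 = {A,B}

u_1(A vs P,W) = 9
u_1(B vs P,W) = 9
u_1(C vs P,W) = 4
u_1(D vs P,W) = 2
u_1(E vs P,W) = 6
max payoff 9 at {A,B}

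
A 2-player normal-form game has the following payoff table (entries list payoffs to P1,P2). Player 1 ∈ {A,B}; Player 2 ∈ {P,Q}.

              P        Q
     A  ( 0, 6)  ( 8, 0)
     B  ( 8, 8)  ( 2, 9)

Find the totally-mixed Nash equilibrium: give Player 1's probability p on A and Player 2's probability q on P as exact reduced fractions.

p=1/7, q=3/7

P1 indiff ⇒ q·0+(1-q)·8 = q·8+(1-q)·2 ⇒ q(-8) = (1-q)(-6) ⇒ q = 3/7
P2 indiff ⇒ p·6+(1-p)·8 = p·0+(1-p)·9 ⇒ p(6) = (1-p)(1) ⇒ p = 1/7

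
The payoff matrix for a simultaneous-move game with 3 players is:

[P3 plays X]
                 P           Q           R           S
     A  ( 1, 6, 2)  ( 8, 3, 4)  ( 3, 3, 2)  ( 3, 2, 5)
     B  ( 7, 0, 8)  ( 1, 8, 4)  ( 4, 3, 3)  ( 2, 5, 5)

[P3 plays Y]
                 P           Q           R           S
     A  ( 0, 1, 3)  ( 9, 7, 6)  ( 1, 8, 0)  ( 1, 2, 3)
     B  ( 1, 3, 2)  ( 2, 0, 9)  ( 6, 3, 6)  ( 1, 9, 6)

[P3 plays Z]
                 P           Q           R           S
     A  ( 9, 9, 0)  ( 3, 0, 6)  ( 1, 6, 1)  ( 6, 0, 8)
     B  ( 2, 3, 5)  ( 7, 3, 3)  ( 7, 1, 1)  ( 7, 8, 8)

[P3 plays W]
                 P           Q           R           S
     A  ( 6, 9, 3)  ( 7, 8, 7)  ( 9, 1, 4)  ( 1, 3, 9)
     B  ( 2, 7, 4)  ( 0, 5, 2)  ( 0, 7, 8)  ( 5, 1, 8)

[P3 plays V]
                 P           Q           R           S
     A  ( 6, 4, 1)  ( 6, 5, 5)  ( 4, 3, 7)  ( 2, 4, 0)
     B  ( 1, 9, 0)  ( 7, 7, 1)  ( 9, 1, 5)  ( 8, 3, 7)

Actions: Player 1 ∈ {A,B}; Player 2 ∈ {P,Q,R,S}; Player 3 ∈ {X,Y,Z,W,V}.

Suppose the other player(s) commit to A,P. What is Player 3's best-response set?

argmax u_3 = {Y,W}

u_3(X vs A,P) = 2
u_3(Y vs A,P) = 3
u_3(Z vs A,P) = 0
u_3(W vs A,P) = 3
u_3(V vs A,P) = 1
max payoff 3 at {Y,W}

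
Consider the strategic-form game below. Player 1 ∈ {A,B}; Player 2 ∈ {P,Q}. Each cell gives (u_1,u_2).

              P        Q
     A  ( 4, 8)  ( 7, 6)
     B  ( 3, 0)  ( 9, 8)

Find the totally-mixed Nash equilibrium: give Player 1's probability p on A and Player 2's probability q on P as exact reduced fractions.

P1 indiff ⇒ q·4+(1-q)·7 = q·3+(1-q)·9 ⇒ q(1) = (1-q)(2) ⇒ q = 2/3
P2 indiff ⇒ p·8+(1-p)·0 = p·6+(1-p)·8 ⇒ p(2) = (1-p)(8) ⇒ p = 4/5

p=4/5, q=2/3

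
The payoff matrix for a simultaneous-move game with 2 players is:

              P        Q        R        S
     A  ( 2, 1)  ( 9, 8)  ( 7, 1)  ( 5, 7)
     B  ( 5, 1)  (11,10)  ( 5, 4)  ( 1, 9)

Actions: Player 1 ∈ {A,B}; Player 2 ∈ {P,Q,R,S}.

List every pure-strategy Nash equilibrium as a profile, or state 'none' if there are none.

PSNE = {(B,Q)}

(A,P): not NE [P1→B gives 5>2; P2→Q gives 8>1]
(A,Q): not NE [P1→B gives 11>9]
(A,R): not NE [P2→Q gives 8>1]
(A,S): not NE [P2→Q gives 8>7]
(B,P): not NE [P2→Q gives 10>1]
(B,Q): NE
(B,R): not NE [P1→A gives 7>5; P2→Q gives 10>4]
(B,S): not NE [P1→A gives 5>1; P2→Q gives 10>9]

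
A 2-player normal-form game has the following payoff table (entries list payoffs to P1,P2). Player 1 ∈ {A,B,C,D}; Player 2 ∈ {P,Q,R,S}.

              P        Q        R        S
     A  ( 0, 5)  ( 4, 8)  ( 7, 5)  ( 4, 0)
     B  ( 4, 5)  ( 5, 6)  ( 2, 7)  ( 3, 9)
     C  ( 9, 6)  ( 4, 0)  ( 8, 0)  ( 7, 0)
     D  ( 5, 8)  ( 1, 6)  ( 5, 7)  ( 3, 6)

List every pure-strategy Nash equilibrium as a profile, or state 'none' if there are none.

Nash profiles: (C,P)

(A,P): not NE [P1→C gives 9>0; P2→Q gives 8>5]
(A,Q): not NE [P1→B gives 5>4]
(A,R): not NE [P1→C gives 8>7; P2→Q gives 8>5]
(A,S): not NE [P1→C gives 7>4; P2→Q gives 8>0]
(B,P): not NE [P1→C gives 9>4; P2→S gives 9>5]
(B,Q): not NE [P2→S gives 9>6]
(B,R): not NE [P1→C gives 8>2; P2→S gives 9>7]
(B,S): not NE [P1→C gives 7>3]
(C,P): NE
(C,Q): not NE [P1→B gives 5>4; P2→P gives 6>0]
(C,R): not NE [P2→P gives 6>0]
(C,S): not NE [P2→P gives 6>0]
(D,P): not NE [P1→C gives 9>5]
(D,Q): not NE [P1→B gives 5>1; P2→P gives 8>6]
(D,R): not NE [P1→C gives 8>5; P2→P gives 8>7]
(D,S): not NE [P1→C gives 7>3; P2→P gives 8>6]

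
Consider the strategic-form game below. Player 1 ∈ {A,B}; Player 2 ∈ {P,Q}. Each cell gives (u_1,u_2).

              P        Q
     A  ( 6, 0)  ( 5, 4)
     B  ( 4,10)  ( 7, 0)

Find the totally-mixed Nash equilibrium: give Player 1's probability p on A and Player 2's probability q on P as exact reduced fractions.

P1 indiff ⇒ q·6+(1-q)·5 = q·4+(1-q)·7 ⇒ q(2) = (1-q)(2) ⇒ q = 1/2
P2 indiff ⇒ p·0+(1-p)·10 = p·4+(1-p)·0 ⇒ p(-4) = (1-p)(-10) ⇒ p = 5/7

(p,q) = (5/7, 1/2)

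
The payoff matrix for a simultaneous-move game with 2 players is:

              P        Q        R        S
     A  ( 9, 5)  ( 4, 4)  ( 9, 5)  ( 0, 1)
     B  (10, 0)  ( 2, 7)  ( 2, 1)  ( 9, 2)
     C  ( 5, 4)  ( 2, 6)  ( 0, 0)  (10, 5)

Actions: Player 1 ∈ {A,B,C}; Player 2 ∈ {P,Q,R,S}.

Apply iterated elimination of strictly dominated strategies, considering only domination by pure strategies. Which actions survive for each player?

IESDS → P1:{A,B} P2:{P,Q,R}

P2 drop S (Q beats it: A:4>1 B:7>2 C:6>5)
P1 drop C (A beats it: P:9>5 Q:4>2 R:9>0)
P1→{A,B} P2→{P,Q,R}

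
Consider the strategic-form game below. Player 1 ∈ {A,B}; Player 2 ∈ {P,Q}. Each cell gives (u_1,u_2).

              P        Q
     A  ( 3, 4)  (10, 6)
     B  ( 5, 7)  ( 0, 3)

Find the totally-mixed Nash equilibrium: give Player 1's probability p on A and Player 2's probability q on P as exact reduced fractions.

P1 mixes 2/3 on A; P2 mixes 5/6 on P

P1 indiff ⇒ q·3+(1-q)·10 = q·5+(1-q)·0 ⇒ q(-2) = (1-q)(-10) ⇒ q = 5/6
P2 indiff ⇒ p·4+(1-p)·7 = p·6+(1-p)·3 ⇒ p(-2) = (1-p)(-4) ⇒ p = 2/3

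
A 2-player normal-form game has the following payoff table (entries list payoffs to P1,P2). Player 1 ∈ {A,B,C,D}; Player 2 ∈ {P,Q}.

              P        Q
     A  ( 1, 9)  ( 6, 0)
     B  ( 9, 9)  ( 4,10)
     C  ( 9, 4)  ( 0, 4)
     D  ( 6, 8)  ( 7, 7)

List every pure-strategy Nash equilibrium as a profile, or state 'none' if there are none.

Nash profiles: (C,P)

(A,P): not NE [P1→C gives 9>1]
(A,Q): not NE [P1→D gives 7>6; P2→P gives 9>0]
(B,P): not NE [P2→Q gives 10>9]
(B,Q): not NE [P1→D gives 7>4]
(C,P): NE
(C,Q): not NE [P1→D gives 7>0]
(D,P): not NE [P1→C gives 9>6]
(D,Q): not NE [P2→P gives 8>7]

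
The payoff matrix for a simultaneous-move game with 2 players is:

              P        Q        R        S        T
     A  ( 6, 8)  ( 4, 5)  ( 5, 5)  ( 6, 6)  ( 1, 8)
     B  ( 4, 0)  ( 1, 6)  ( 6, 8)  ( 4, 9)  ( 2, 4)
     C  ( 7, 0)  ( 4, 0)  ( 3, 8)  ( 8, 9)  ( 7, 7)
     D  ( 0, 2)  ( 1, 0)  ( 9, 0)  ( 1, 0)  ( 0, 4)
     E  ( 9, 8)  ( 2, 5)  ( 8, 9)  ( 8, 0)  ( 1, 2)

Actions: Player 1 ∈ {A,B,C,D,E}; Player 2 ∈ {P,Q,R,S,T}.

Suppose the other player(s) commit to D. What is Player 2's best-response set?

u_2(P vs D) = 2
u_2(Q vs D) = 0
u_2(R vs D) = 0
u_2(S vs D) = 0
u_2(T vs D) = 4
max payoff 4 at {T}

BR_2 = {T}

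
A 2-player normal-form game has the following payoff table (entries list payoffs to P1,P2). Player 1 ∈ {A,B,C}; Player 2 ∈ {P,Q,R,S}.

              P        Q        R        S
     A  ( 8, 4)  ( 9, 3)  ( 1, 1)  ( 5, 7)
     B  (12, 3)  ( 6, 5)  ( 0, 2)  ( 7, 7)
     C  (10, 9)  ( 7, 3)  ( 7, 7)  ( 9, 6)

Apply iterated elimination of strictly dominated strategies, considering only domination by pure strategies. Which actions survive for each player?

Remaining: P1:{B,C} P2:{P,S}

P2 drop Q (S beats it: A:7>3 B:7>5 C:6>3)
P1 drop A (C beats it: P:10>8 R:7>1 S:9>5)
P2 drop R (P beats it: B:3>2 C:9>7)
P1→{B,C} P2→{P,S}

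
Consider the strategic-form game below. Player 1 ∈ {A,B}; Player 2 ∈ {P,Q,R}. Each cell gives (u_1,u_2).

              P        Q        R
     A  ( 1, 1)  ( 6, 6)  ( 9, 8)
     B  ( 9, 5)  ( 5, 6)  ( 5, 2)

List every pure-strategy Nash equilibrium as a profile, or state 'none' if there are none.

(A,P): not NE [P1→B gives 9>1; P2→R gives 8>1]
(A,Q): not NE [P2→R gives 8>6]
(A,R): NE
(B,P): not NE [P2→Q gives 6>5]
(B,Q): not NE [P1→A gives 6>5]
(B,R): not NE [P1→A gives 9>5; P2→Q gives 6>2]

Nash profiles: (A,R)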